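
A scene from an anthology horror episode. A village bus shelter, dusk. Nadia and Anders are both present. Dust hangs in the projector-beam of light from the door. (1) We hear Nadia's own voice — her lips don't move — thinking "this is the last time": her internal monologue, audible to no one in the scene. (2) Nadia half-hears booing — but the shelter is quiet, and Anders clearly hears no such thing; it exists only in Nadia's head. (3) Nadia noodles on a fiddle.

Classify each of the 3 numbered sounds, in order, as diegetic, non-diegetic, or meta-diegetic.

meta-diegetic, meta-diegetic, diegetic

(1) Nadia's thought-voice: a private mental sound no other character can hear → meta-diegetic.
Sound (2): subjective to Nadia: the shelter is silent and Anders hears nothing, so meta-diegetic.
(3) a character is playing a fiddle on screen → diegetic.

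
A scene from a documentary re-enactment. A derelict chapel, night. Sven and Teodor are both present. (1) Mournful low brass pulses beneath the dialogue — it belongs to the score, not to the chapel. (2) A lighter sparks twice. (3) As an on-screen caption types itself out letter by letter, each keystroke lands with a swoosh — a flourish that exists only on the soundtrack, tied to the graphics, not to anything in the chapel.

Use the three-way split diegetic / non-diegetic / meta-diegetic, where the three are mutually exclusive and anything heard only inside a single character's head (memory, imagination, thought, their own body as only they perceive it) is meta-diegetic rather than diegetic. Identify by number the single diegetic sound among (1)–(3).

2

Sound (1): score with no on-screen or off-screen source; it exists for the audience alone, so non-diegetic.
(2) the sound comes from a lighter physically present in the location → diegetic.
(3) it accompanies on-screen graphics, not anything inside the story world → non-diegetic.
Only (2) is diegetic.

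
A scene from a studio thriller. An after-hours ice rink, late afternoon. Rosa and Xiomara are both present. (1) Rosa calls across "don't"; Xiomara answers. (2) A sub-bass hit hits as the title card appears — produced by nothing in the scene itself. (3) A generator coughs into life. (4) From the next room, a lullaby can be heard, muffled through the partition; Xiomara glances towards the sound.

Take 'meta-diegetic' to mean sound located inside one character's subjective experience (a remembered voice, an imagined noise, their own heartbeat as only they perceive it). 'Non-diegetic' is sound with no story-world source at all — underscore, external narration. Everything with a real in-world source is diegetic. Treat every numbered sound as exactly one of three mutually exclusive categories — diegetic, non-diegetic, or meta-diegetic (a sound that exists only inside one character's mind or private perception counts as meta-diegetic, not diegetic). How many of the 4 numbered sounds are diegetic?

3

(1) is diegetic: on-screen dialogue — Rosa speaks and Xiomara is there to hear.
(2) is non-diegetic: nothing in the scene produces it; it's an accent added for the audience.
(3) a generator is a real object/event in the scene's world → diegetic.
(4) the music has an off-screen but real-world source and a character hears it → diegetic.
Diegetic: (1), (3), (4) — that's 3.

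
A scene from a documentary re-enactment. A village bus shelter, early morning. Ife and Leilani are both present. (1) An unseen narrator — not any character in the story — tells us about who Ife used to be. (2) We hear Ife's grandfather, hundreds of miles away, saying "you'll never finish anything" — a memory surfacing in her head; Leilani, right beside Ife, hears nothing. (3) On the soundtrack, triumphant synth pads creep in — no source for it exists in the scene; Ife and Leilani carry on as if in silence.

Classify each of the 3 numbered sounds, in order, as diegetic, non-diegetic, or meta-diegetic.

(1) is non-diegetic: commentary laid over the scene from outside the fiction.
Sound (2): a remembered line, private to Ife — not present in the room, not audible to Leilani, so meta-diegetic.
(3) is non-diegetic: score with no on-screen or off-screen source; it exists for the audience alone.

non-diegetic, meta-diegetic, non-diegetic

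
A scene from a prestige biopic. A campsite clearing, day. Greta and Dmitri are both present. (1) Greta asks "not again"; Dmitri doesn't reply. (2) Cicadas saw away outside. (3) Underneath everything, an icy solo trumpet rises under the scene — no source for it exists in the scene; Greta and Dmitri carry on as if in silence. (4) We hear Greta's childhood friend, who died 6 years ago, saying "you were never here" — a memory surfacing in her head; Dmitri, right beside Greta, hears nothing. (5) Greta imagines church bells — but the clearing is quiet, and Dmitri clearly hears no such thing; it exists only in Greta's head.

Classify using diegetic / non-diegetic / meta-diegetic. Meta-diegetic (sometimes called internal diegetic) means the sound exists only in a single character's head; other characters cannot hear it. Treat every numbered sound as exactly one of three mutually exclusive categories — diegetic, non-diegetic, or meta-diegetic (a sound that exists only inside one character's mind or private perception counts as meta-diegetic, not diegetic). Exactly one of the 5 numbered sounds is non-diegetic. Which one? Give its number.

Sound (1): Greta is a character speaking aloud in the scene, so diegetic.
Sound (2): cicadas is part of the location's real environment, so diegetic.
Sound (3): nothing in the clearing produces it and the characters don't hear it — pure soundtrack, so non-diegetic.
(4) it's Greta's recollection rendered as sound; the other character can't hear it → meta-diegetic.
(5) is meta-diegetic: Greta alone 'hears' it — an imagined sound, not present in the space.
Only (3) is non-diegetic.

3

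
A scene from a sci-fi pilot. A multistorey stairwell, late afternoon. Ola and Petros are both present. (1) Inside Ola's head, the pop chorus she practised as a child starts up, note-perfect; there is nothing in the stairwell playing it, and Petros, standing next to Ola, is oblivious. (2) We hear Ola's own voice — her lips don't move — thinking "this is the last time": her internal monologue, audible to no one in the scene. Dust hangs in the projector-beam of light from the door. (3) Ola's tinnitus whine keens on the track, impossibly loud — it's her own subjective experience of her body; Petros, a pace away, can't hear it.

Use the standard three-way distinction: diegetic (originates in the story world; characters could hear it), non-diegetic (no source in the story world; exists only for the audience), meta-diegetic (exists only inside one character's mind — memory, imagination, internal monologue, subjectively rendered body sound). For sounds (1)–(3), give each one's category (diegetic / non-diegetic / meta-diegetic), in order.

Sound (1): it lives in Ola's subjectivity, not in the stairwell, so meta-diegetic.
Sound (2): internal monologue — inside Ola's mind, not spoken into the scene, so meta-diegetic.
(3) a subjective body sound — Ola's private perception, inaudible to Petros → meta-diegetic.

meta-diegetic, meta-diegetic, meta-diegetic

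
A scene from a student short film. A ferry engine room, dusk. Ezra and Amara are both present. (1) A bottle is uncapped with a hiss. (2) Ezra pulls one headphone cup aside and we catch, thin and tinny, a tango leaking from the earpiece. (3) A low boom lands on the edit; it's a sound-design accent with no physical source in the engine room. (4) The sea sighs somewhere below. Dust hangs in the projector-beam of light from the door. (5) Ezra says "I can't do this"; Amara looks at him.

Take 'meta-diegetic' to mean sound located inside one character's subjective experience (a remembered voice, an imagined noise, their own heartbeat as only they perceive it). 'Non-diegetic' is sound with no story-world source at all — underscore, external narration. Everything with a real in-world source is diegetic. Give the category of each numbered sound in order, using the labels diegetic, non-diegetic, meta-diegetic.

(1) is diegetic: a bottle is a real object/event in the scene's world.
(2) the headphones are an on-screen source → diegetic.
(3) is non-diegetic: an editorial stinger — it belongs to the cut, not the story world.
(4) ambient/room sound belonging to the story's physical space → diegetic.
Sound (5): spoken by a character present in the story world, so diegetic.

diegetic, diegetic, non-diegetic, diegetic, diegetic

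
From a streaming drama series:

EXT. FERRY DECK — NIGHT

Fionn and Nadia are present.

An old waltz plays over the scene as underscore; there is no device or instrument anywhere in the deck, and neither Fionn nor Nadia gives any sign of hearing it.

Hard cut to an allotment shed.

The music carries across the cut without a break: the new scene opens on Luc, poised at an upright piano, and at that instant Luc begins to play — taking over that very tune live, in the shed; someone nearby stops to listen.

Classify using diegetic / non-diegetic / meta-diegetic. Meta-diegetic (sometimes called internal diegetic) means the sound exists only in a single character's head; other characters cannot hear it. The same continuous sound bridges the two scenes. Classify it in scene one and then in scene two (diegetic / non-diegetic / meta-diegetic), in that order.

non-diegetic, diegetic

Scene one: there's no in-world source anywhere and no character hears it — underscore for the audience only → non-diegetic.
Scene two: from the moment Luc starts playing, the tune is being performed on an upright piano inside the story world and another character hears it → diegetic.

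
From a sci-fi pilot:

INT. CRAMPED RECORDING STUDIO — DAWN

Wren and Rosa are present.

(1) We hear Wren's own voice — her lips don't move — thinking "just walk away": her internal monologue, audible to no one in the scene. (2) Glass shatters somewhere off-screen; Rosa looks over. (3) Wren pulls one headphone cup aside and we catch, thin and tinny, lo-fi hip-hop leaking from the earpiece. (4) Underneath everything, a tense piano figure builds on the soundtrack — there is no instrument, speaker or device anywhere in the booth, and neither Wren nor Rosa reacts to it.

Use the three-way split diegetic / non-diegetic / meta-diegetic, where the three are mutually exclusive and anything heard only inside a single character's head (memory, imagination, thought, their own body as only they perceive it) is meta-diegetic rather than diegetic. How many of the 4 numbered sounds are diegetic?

Sound (1): internal monologue — inside Wren's mind, not spoken into the scene, so meta-diegetic.
Sound (2): the sound comes from glass physically present in the location, so diegetic.
(3) the headphones are an on-screen source → diegetic.
Sound (4): score with no on-screen or off-screen source; it exists for the audience alone, so non-diegetic.
So 2 of the 4 are diegetic: (2), (3).

2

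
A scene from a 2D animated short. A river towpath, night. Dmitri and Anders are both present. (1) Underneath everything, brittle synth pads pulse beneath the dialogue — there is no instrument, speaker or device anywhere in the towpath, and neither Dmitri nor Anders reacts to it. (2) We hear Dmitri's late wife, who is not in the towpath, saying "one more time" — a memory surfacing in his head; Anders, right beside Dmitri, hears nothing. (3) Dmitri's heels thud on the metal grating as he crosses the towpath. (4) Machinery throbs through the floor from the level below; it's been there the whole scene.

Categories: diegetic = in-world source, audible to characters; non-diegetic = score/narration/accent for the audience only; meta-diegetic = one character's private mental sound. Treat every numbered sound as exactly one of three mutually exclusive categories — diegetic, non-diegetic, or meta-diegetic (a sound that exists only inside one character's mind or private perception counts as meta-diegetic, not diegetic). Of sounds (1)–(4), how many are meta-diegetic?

1

Sound (1): nothing in the towpath produces it and the characters don't hear it — pure soundtrack, so non-diegetic.
Sound (2): a remembered line, private to Dmitri — not present in the room, not audible to Anders, so meta-diegetic.
Sound (3): it's the physical sound of Dmitri moving in the space, so diegetic.
Sound (4): machinery is part of the location's real environment, so diegetic.
Meta-diegetic: (2) — that's 1.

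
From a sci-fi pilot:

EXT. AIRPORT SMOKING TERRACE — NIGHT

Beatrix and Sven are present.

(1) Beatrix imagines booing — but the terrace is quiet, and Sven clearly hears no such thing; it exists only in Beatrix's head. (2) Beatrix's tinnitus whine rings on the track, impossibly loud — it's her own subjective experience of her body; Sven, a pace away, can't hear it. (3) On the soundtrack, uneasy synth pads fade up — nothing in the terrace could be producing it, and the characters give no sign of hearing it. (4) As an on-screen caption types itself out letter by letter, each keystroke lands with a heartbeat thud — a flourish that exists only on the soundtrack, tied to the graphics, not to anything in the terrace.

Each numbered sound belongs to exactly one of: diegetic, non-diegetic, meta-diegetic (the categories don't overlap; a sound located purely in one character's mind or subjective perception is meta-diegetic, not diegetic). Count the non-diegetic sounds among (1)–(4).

2

(1) is meta-diegetic: Beatrix alone 'hears' it — an imagined sound, not present in the space.
Sound (2): it's Beatrix's internal bodily sensation rendered as sound; only Beatrix 'hears' it, so meta-diegetic.
Sound (3): nothing in the terrace produces it and the characters don't hear it — pure soundtrack, so non-diegetic.
Sound (4): the caption isn't part of the story world, so neither is the sound tied to it, so non-diegetic.
So 2 of the 4 are non-diegetic: (3), (4).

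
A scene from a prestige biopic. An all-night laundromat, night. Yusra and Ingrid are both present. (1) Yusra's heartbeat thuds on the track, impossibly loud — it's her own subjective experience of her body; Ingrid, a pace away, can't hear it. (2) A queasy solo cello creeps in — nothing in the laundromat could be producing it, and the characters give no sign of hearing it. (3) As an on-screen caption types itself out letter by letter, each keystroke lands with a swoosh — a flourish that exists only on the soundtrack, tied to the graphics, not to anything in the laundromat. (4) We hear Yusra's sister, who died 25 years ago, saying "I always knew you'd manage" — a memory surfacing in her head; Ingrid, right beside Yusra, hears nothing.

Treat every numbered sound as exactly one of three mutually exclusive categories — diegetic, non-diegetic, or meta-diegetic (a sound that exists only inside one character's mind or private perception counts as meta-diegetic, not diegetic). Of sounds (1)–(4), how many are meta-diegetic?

2

(1) is meta-diegetic: a subjective body sound — Yusra's private perception, inaudible to Ingrid.
Sound (2): score with no on-screen or off-screen source; it exists for the audience alone, so non-diegetic.
(3) it accompanies on-screen graphics, not anything inside the story world → non-diegetic.
(4) is meta-diegetic: a remembered line, private to Yusra — not present in the room, not audible to Ingrid.
Meta-diegetic: (1), (4) — that's 2.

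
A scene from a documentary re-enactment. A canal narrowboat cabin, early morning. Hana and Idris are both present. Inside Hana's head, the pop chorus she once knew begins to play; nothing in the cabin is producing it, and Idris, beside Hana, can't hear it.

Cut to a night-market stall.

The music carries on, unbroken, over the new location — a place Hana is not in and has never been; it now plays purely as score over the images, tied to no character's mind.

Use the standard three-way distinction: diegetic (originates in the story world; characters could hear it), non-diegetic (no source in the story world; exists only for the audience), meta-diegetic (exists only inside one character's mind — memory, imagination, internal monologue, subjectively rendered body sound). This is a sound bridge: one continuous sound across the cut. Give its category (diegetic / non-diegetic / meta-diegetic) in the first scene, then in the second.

Scene one: the music exists only inside Hana's mind; Idris can't hear it → meta-diegetic.
Scene two: it's detached from Hana entirely and plays over unrelated images with no in-world source — conventional underscore → non-diegetic.

meta-diegetic, non-diegetic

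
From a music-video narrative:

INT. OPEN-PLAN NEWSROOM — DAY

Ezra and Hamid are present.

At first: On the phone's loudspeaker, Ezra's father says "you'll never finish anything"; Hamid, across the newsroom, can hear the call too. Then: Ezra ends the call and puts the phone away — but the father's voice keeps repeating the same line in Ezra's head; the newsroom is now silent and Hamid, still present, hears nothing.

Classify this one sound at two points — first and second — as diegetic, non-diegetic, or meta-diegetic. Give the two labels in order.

diegetic, meta-diegetic

First: the loudspeaker is an in-world source; both Ezra and Hamid hear the call → diegetic.
Second: with the phone off, the voice continues only as Ezra's private mental replay — Hamid can't hear it → meta-diegetic.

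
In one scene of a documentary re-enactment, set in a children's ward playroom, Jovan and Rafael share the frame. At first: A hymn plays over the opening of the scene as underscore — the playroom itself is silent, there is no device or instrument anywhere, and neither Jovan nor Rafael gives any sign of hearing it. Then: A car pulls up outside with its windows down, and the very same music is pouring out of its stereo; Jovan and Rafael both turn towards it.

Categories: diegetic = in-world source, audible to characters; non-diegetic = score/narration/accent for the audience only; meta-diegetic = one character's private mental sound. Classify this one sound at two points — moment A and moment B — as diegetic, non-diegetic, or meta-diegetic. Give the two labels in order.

Moment A: no in-world source exists and no character can hear it — underscore → non-diegetic.
Moment B: the car stereo is now a real source in the story world and the characters hear it → diegetic.

non-diegetic, diegetic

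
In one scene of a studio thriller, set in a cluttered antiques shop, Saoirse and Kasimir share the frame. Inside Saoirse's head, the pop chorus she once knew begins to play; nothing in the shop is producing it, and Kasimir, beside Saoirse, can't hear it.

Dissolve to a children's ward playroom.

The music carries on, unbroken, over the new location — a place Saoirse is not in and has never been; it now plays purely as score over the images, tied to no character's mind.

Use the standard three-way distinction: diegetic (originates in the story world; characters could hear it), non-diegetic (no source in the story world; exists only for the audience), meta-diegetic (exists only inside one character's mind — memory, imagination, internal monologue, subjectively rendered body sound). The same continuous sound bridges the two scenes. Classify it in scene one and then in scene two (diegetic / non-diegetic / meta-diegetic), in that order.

meta-diegetic, non-diegetic

Scene one: the music exists only inside Saoirse's mind; Kasimir can't hear it → meta-diegetic.
Scene two: it's detached from Saoirse entirely and plays over unrelated images with no in-world source — conventional underscore → non-diegetic.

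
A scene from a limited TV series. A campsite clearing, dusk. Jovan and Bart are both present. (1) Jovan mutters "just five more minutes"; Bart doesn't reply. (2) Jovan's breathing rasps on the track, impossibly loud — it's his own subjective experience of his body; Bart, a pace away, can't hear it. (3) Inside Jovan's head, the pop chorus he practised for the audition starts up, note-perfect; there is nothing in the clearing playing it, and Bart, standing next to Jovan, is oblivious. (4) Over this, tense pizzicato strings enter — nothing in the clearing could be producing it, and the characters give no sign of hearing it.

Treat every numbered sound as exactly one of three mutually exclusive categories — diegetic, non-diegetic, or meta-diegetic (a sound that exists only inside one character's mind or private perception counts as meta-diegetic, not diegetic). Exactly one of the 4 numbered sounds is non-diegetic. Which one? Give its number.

(1) Jovan is a character speaking aloud in the scene → diegetic.
(2) a subjective body sound — Jovan's private perception, inaudible to Bart → meta-diegetic.
(3) the music is a memory playing inside Jovan's mind alone; no real-world source, Bart can't hear it → meta-diegetic.
Sound (4): nothing in the clearing produces it and the characters don't hear it — pure soundtrack, so non-diegetic.
Only (4) is non-diegetic.

4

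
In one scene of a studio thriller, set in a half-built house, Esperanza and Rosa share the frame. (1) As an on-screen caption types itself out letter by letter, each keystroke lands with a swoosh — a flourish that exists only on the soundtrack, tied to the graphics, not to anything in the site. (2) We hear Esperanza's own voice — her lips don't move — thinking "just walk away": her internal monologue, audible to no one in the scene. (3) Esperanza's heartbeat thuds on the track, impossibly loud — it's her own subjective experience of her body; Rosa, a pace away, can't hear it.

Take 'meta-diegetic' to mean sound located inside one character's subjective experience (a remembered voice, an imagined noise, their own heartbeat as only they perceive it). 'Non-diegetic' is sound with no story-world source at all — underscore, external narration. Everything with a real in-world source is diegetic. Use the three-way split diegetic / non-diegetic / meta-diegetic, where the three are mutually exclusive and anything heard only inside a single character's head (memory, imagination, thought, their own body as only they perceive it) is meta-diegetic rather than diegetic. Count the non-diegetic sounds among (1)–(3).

1

(1) the caption isn't part of the story world, so neither is the sound tied to it → non-diegetic.
(2) Esperanza's thought-voice: a private mental sound no other character can hear → meta-diegetic.
(3) is meta-diegetic: a subjective body sound — Esperanza's private perception, inaudible to Rosa.
Non-diegetic: (1) — that's 1.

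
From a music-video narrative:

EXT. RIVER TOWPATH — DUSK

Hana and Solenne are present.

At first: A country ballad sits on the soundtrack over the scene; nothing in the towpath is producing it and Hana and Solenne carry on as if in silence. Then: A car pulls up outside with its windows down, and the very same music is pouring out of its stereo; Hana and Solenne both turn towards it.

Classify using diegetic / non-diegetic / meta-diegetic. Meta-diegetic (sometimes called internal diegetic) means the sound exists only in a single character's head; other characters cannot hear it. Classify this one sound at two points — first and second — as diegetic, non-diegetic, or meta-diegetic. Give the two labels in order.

non-diegetic, diegetic

First: no in-world source exists and no character can hear it — underscore → non-diegetic.
Second: the car stereo is now a real source in the story world and the characters hear it → diegetic.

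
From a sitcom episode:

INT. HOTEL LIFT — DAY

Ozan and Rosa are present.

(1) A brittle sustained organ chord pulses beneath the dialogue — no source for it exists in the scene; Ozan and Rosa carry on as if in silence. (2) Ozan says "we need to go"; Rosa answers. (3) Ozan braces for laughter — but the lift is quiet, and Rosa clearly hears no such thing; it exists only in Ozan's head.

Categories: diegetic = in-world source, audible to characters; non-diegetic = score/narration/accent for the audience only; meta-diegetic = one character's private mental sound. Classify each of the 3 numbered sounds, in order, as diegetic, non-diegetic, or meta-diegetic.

(1) nothing in the lift produces it and the characters don't hear it — pure soundtrack → non-diegetic.
(2) Ozan is a character speaking aloud in the scene → diegetic.
Sound (3): Ozan alone 'hears' it — an imagined sound, not present in the space, so meta-diegetic.

non-diegetic, diegetic, meta-diegetic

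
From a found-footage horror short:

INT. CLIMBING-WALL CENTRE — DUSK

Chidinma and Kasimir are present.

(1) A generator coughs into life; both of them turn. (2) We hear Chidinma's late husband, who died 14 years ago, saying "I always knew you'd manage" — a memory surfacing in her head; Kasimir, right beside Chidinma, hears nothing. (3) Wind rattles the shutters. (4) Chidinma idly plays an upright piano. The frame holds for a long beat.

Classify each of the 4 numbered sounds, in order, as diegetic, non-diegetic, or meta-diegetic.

diegetic, meta-diegetic, diegetic, diegetic

(1) is diegetic: the sound comes from a generator physically present in the location.
(2) is meta-diegetic: it's Chidinma's recollection rendered as sound; the other character can't hear it.
(3) ambient/room sound belonging to the story's physical space → diegetic.
(4) is diegetic: the instrument and the performer are both in the scene.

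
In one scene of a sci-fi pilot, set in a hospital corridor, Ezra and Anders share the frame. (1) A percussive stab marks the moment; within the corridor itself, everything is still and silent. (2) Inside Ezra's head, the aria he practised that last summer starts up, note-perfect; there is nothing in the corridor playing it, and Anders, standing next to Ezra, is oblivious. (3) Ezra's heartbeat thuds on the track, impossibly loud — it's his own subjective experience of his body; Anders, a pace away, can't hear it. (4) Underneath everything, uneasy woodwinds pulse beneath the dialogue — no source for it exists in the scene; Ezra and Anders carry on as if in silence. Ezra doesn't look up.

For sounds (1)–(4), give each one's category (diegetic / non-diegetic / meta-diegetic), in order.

non-diegetic, meta-diegetic, meta-diegetic, non-diegetic

Sound (1): nothing in the scene produces it; it's an accent added for the audience, so non-diegetic.
(2) the music is a memory playing inside Ezra's mind alone; no real-world source, Anders can't hear it → meta-diegetic.
(3) point-of-audition from inside Ezra's body; not a sound in the room → meta-diegetic.
Sound (4): it has no source in the story world and no character can hear it — it's underscore, so non-diegetic.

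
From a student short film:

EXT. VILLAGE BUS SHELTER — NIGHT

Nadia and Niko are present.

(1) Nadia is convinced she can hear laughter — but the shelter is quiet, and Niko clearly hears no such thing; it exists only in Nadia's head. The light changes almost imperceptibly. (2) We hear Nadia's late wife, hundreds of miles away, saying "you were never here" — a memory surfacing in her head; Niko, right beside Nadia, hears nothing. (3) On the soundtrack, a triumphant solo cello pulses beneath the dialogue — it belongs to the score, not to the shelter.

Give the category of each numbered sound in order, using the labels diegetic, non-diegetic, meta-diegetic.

meta-diegetic, meta-diegetic, non-diegetic

Sound (1): Nadia alone 'hears' it — an imagined sound, not present in the space, so meta-diegetic.
(2) is meta-diegetic: it's Nadia's recollection rendered as sound; the other character can't hear it.
(3) is non-diegetic: score with no on-screen or off-screen source; it exists for the audience alone.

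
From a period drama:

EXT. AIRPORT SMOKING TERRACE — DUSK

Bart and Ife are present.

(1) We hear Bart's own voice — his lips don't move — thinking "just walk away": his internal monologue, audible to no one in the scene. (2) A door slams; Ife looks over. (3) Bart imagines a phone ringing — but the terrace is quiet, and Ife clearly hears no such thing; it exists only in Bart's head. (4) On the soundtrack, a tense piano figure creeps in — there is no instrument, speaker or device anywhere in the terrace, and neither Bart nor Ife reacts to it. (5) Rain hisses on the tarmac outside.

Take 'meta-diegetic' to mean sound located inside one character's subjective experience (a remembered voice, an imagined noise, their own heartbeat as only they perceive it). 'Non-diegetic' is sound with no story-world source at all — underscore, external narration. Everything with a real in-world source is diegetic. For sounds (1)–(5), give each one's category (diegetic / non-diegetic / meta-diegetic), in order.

(1) Bart's thought-voice: a private mental sound no other character can hear → meta-diegetic.
(2) a door is a real object/event in the scene's world → diegetic.
(3) Bart alone 'hears' it — an imagined sound, not present in the space → meta-diegetic.
Sound (4): score with no on-screen or off-screen source; it exists for the audience alone, so non-diegetic.
(5) is diegetic: it's the actual ambient sound of the location.

meta-diegetic, diegetic, meta-diegetic, non-diegetic, diegetic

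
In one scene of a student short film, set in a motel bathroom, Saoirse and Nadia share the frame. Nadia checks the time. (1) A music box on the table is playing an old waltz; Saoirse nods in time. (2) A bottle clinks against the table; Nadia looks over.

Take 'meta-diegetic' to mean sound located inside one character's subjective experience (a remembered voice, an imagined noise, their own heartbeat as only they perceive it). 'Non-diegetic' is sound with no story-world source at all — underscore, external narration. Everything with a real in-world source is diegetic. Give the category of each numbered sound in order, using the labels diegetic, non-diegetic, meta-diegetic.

diegetic, diegetic

(1) the music comes from an on-screen device that Saoirse responds to → diegetic.
Sound (2): an in-world source (a bottle); characters could hear it, so diegetic.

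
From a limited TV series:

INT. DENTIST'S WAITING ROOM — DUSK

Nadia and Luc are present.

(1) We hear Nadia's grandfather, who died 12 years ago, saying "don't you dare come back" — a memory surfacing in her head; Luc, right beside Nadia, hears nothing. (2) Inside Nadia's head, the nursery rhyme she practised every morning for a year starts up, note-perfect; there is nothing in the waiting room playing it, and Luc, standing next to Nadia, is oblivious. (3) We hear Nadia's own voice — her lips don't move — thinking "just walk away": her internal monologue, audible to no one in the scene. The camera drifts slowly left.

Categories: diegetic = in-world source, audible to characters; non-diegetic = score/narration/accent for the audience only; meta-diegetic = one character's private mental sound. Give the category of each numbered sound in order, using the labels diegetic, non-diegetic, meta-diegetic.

(1) the voice is a memory playing only inside Nadia's mind; Luc can't hear it → meta-diegetic.
Sound (2): it lives in Nadia's subjectivity, not in the waiting room, so meta-diegetic.
(3) internal monologue — inside Nadia's mind, not spoken into the scene → meta-diegetic.

meta-diegetic, meta-diegetic, meta-diegetic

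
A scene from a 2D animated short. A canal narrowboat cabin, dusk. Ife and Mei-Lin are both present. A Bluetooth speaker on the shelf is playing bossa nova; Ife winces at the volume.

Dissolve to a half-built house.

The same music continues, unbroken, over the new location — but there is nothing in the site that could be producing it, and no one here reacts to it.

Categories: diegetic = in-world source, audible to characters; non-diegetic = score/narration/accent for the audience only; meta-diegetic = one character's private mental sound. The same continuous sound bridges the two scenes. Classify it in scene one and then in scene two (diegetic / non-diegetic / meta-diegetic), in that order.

diegetic, non-diegetic

Scene one: a Bluetooth speaker is an on-screen source and Ife reacts to it → diegetic.
Scene two: there is no source in the site and no one hears it — it's now underscore → non-diegetic.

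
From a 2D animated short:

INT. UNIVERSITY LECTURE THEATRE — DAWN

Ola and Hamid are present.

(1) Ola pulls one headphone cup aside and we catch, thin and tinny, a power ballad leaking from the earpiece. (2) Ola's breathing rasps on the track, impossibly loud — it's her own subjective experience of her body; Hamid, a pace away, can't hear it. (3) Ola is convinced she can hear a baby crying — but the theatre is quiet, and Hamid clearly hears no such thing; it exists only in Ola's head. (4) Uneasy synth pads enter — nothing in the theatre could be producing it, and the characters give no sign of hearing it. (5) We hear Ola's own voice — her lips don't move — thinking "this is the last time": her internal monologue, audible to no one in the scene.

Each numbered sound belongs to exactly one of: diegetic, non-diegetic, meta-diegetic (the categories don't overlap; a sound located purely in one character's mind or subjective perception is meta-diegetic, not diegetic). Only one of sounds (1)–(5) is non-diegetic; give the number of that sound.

4

(1) is diegetic: the headphones are an on-screen source.
(2) point-of-audition from inside Ola's body; not a sound in the room → meta-diegetic.
(3) is meta-diegetic: the sound is imagined by Ola; nothing in the story world is producing it and Hamid can't hear it.
Sound (4): score with no on-screen or off-screen source; it exists for the audience alone, so non-diegetic.
Sound (5): Ola's thought-voice: a private mental sound no other character can hear, so meta-diegetic.
Only (4) is non-diegetic.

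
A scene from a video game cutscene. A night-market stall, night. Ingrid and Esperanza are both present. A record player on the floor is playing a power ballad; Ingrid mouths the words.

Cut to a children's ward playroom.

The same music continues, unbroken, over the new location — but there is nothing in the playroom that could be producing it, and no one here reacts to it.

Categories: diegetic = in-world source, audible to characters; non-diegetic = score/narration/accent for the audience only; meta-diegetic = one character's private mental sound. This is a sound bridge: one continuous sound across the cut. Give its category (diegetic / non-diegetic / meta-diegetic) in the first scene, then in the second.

diegetic, non-diegetic

Scene one: a record player is an on-screen source and Ingrid reacts to it → diegetic.
Scene two: there is no source in the playroom and no one hears it — it's now underscore → non-diegetic.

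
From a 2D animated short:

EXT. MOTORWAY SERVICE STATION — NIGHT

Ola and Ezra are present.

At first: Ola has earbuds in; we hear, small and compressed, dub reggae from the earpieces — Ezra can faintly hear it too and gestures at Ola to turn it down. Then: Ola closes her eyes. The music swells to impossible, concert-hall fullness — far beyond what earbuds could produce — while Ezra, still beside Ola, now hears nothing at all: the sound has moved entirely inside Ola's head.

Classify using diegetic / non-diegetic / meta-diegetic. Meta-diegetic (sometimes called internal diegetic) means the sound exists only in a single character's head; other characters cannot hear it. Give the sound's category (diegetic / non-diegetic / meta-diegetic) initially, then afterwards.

diegetic, meta-diegetic

Initially: the earbuds are a physical source both characters can hear → diegetic.
Afterwards: the music now exists only as Ola's subjective experience; Ezra can no longer hear it → meta-diegetic.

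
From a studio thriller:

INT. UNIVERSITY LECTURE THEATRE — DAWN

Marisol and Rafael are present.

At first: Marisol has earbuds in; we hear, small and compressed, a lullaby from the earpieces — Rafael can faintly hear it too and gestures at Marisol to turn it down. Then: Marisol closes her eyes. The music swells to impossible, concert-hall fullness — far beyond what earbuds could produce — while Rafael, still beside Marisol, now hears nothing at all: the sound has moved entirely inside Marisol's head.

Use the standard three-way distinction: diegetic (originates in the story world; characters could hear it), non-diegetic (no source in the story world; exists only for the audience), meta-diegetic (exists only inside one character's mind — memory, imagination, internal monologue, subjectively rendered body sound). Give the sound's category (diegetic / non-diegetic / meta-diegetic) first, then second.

diegetic, meta-diegetic

First: the earbuds are a physical source both characters can hear → diegetic.
Second: the music now exists only as Marisol's subjective experience; Rafael can no longer hear it → meta-diegetic.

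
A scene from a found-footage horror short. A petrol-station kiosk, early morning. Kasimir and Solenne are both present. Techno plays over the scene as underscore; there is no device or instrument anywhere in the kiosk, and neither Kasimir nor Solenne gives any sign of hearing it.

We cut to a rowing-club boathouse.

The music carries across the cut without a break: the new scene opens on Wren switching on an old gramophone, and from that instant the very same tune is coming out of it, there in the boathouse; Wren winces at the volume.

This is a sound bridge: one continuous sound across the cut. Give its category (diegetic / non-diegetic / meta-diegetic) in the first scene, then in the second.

Scene one: there's no in-world source anywhere and no character hears it — underscore for the audience only → non-diegetic.
Scene two: once Wren turns on an old gramophone, the music has a real source in the story world and Wren reacts to it → diegetic.

non-diegetic, diegetic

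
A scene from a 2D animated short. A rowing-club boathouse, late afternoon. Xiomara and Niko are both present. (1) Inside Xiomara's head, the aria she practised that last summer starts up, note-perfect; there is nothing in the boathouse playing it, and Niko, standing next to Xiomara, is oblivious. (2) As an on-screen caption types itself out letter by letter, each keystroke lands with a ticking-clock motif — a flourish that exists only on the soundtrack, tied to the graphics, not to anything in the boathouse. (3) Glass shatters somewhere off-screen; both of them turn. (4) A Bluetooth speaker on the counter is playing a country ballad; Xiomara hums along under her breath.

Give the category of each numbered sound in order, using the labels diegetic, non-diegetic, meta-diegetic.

(1) is meta-diegetic: it lives in Xiomara's subjectivity, not in the boathouse.
Sound (2): it accompanies on-screen graphics, not anything inside the story world, so non-diegetic.
(3) is diegetic: an in-world source (glass); characters could hear it.
Sound (4): source music from a Bluetooth speaker, which exists in the story world, so diegetic.

meta-diegetic, non-diegetic, diegetic, diegetic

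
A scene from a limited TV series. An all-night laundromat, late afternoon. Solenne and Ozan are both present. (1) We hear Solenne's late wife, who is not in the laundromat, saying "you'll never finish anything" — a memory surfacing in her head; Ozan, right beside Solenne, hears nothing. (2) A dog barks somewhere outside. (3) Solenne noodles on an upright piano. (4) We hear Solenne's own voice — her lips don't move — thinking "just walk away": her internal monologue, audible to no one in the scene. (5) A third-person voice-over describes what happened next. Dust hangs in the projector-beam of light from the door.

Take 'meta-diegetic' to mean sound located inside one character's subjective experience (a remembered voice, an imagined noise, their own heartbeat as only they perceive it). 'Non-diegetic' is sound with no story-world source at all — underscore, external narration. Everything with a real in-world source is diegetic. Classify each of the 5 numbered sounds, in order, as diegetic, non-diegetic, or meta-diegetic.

meta-diegetic, diegetic, diegetic, meta-diegetic, non-diegetic

(1) is meta-diegetic: the voice is a memory playing only inside Solenne's mind; Ozan can't hear it.
(2) is diegetic: an in-world source (a dog); characters could hear it.
Sound (3): the instrument and the performer are both in the scene, so diegetic.
(4) is meta-diegetic: internal monologue — inside Solenne's mind, not spoken into the scene.
(5) external voice-over — not a character, not heard by anyone in the scene → non-diegetic.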